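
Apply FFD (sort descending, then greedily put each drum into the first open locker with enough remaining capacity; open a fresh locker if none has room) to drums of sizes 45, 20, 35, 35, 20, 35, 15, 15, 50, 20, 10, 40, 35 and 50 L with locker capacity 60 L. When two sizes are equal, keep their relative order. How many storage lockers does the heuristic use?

Sorted descending: 50, 50, 45, 40, 35, 35, 35, 35, 20, 20, 20, 15, 15, 10.
  50 → locker 1 (new)  [load 50/60]
  50 → locker 2 (new)  [load 50/60]
  45 → locker 3 (new)  [load 45/60]
  40 → locker 4 (new)  [load 40/60]
  35 → locker 5 (new)  [load 35/60]
  35 → locker 6 (new)  [load 35/60]
  35 → locker 7 (new)  [load 35/60]
  35 → locker 8 (new)  [load 35/60]
  20 → locker 4  [load 60/60]
  20 → locker 5  [load 55/60]
  20 → locker 6  [load 55/60]
  15 → locker 3  [load 60/60]
  15 → locker 7  [load 50/60]
  10 → locker 1  [load 60/60]
8 storage lockers opened.

8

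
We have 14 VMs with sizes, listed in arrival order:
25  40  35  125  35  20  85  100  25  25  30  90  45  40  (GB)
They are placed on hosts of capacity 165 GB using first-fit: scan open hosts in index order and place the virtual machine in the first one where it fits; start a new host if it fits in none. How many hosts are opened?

5

  25 → host 1 (new)  [load 25/165]
  40 → host 1  [load 65/165]
  35 → host 1  [load 100/165]
  125 → host 2 (new)  [load 125/165]
  35 → host 1  [load 135/165]
  20 → host 1  [load 155/165]
  85 → host 3 (new)  [load 85/165]
  100 → host 4 (new)  [load 100/165]
  25 → host 2  [load 150/165]
  25 → host 3  [load 110/165]
  30 → host 3  [load 140/165]
  90 → host 5 (new)  [load 90/165]
  45 → host 4  [load 145/165]
  40 → host 5  [load 130/165]
5 hosts opened.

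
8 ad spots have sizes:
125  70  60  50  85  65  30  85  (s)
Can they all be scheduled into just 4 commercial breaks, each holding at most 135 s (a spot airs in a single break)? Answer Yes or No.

Total = 570 s; ⌈570/135⌉ = 5.
At least 5 commercial breaks are required, but only 4 are allowed.

No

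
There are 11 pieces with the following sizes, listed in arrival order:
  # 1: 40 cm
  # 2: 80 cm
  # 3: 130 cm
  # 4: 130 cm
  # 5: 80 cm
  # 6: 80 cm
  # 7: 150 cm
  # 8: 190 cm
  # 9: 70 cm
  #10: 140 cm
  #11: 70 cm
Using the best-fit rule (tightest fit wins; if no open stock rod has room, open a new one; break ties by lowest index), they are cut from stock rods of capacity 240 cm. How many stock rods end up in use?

6

  40 → stock rod 1 (new)  [load 40/240]
  80 → stock rod 1  [load 120/240]
  130 → stock rod 2 (new)  [load 130/240]
  130 → stock rod 3 (new)  [load 130/240]
  80 → stock rod 2  [load 210/240]
  80 → stock rod 3  [load 210/240]
  150 → stock rod 4 (new)  [load 150/240]
  190 → stock rod 5 (new)  [load 190/240]
  70 → stock rod 4  [load 220/240]
  140 → stock rod 6 (new)  [load 140/240]
  70 → stock rod 6  [load 210/240]
6 stock rods opened.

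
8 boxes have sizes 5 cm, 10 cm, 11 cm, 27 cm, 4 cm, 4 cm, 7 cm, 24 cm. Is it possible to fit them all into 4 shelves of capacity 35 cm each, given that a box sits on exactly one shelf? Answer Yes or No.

A valid assignment using 3 shelves:
  shelf 1: 27 + 7 = 34
  shelf 2: 24 + 11 = 35
  shelf 3: 10 + 5 + 4 + 4 = 23
That uses only 3 ≤ 4, so 4 shelves are enough.

Yes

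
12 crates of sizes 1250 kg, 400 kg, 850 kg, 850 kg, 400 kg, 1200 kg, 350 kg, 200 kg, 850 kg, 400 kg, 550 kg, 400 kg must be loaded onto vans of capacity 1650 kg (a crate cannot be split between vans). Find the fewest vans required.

Total = 1250 + 1200 + 850 + 850 + 850 + 550 + 400 + 400 + 400 + 400 + 350 + 200 = 7700 kg.
Lower bound: ⌈7700/1650⌉ = 5 vans.
A packing using 5 vans:
  van 1: 1250 + 400 = 1650
  van 2: 1200 + 400 = 1600
  van 3: 850 + 550 + 200 = 1600
  van 4: 850 + 400 + 400 = 1650
  van 5: 850 + 350 = 1200
This matches the lower bound, so 5 is optimal.

5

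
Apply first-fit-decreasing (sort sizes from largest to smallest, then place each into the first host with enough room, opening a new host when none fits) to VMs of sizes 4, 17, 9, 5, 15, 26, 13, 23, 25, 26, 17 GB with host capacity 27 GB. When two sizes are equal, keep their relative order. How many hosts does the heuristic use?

8

Sorted descending: 26, 26, 25, 23, 17, 17, 15, 13, 9, 5, 4.
  26 → host 1 (new)  [load 26/27]
  26 → host 2 (new)  [load 26/27]
  25 → host 3 (new)  [load 25/27]
  23 → host 4 (new)  [load 23/27]
  17 → host 5 (new)  [load 17/27]
  17 → host 6 (new)  [load 17/27]
  15 → host 7 (new)  [load 15/27]
  13 → host 8 (new)  [load 13/27]
  9 → host 5  [load 26/27]
  5 → host 6  [load 22/27]
  4 → host 4  [load 27/27]
8 hosts opened.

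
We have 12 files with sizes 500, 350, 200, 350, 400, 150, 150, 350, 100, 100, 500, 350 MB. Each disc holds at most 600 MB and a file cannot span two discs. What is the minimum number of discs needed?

Total = 500 + 500 + 400 + 350 + 350 + 350 + 350 + 200 + 150 + 150 + 100 + 100 = 3500 MB.
Lower bound: ⌈3500/600⌉ = 6 discs.
Also, 7 files each exceed 300 MB, and no two of those can share a disc, so at least 7 discs are needed.
A packing using 7 discs:
  disc 1: 500 + 100 = 600
  disc 2: 500 + 100 = 600
  disc 3: 400 + 200 = 600
  disc 4: 350 + 150 = 500
  disc 5: 350 + 150 = 500
  disc 6: 350 = 350
  disc 7: 350 = 350
This matches the lower bound, so 7 is optimal.

7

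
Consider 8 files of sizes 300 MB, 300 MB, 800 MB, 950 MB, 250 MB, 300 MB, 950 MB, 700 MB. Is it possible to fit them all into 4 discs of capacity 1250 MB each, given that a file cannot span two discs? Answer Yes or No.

A valid assignment using 4 discs:
  disc 1: 950 + 300 = 1250
  disc 2: 950 + 300 = 1250
  disc 3: 800 + 300 = 1100
  disc 4: 700 + 250 = 950
Every load is within 1250 MB, so 4 discs suffice.

Yes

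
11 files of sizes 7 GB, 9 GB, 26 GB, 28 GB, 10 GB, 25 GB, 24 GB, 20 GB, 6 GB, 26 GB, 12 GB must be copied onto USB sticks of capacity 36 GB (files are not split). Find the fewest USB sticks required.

6

Total = 28 + 26 + 26 + 25 + 24 + 20 + 12 + 10 + 9 + 7 + 6 = 193 GB.
Lower bound: ⌈193/36⌉ = 6 USB sticks.
A packing using 6 USB sticks:
  USB stick 1: 28 + 7 = 35
  USB stick 2: 26 + 10 = 36
  USB stick 3: 26 + 9 = 35
  USB stick 4: 25 + 6 = 31
  USB stick 5: 24 + 12 = 36
  USB stick 6: 20 = 20
This matches the lower bound, so 6 is optimal.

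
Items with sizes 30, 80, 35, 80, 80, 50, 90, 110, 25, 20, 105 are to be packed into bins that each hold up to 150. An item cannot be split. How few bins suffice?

6

Total = 110 + 105 + 90 + 80 + 80 + 80 + 50 + 35 + 30 + 25 + 20 = 705.
Lower bound: ⌈705/150⌉ = 5 bins.
Also, 6 items each exceed 75, and no two of those can share a bin, so at least 6 bins are needed.
A packing using 6 bins:
  bin 1: 110 + 35 = 145
  bin 2: 105 + 30 = 135
  bin 3: 90 + 50 = 140
  bin 4: 80 + 25 + 20 = 125
  bin 5: 80 = 80
  bin 6: 80 = 80
This matches the lower bound, so 6 is optimal.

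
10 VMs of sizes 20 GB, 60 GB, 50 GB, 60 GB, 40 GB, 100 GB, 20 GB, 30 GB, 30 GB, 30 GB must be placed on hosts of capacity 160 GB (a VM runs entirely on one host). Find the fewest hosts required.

3

Total = 100 + 60 + 60 + 50 + 40 + 30 + 30 + 30 + 20 + 20 = 440 GB.
Lower bound: ⌈440/160⌉ = 3 hosts.
A packing using 3 hosts:
  host 1: 100 + 60 = 160
  host 2: 60 + 50 + 40 = 150
  host 3: 30 + 30 + 30 + 20 + 20 = 130
This matches the lower bound, so 3 is optimal.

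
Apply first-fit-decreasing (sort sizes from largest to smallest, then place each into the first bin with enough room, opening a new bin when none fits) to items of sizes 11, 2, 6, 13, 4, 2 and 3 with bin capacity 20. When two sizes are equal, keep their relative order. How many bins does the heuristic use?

3

Sorted descending: 13, 11, 6, 4, 3, 2, 2.
  13 → bin 1 (new)  [load 13/20]
  11 → bin 2 (new)  [load 11/20]
  6 → bin 1  [load 19/20]
  4 → bin 2  [load 15/20]
  3 → bin 2  [load 18/20]
  2 → bin 2  [load 20/20]
  2 → bin 3 (new)  [load 2/20]
3 bins opened.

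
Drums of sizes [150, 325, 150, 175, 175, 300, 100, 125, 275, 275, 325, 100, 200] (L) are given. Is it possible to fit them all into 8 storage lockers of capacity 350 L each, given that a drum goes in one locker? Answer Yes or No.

No

Total = 2675 L; ⌈2675/350⌉ = 8.
The bound of 8 does not rule out 8, but exhaustive search shows no assignment into 8 storage lockers of capacity 350 L exists — the minimum is 9.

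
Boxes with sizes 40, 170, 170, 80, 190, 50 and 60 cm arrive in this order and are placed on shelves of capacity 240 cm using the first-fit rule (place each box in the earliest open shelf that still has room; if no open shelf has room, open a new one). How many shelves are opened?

  40 → shelf 1 (new)  [load 40/240]
  170 → shelf 1  [load 210/240]
  170 → shelf 2 (new)  [load 170/240]
  80 → shelf 3 (new)  [load 80/240]
  190 → shelf 4 (new)  [load 190/240]
  50 → shelf 2  [load 220/240]
  60 → shelf 3  [load 140/240]
4 shelves opened.

4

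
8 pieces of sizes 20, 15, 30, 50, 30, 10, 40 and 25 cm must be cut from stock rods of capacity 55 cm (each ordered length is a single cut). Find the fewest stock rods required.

5

Total = 50 + 40 + 30 + 30 + 25 + 20 + 15 + 10 = 220 cm.
Lower bound: ⌈220/55⌉ = 4 stock rods.
A packing using 5 stock rods:
  stock rod 1: 50 = 50
  stock rod 2: 40 + 15 = 55
  stock rod 3: 30 + 25 = 55
  stock rod 4: 30 + 20 = 50
  stock rod 5: 10 = 10
No arrangement into 4 stock rods stays within capacity, so 5 is optimal.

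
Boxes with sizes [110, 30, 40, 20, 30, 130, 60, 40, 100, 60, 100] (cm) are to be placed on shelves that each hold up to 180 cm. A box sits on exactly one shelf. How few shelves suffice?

Total = 130 + 110 + 100 + 100 + 60 + 60 + 40 + 40 + 30 + 30 + 20 = 720 cm.
Lower bound: ⌈720/180⌉ = 4 shelves.
A packing using 5 shelves:
  shelf 1: 130 + 40 = 170
  shelf 2: 110 + 60 = 170
  shelf 3: 100 + 60 + 20 = 180
  shelf 4: 100 + 40 + 30 = 170
  shelf 5: 30 = 30
No arrangement into 4 shelves stays within capacity, so 5 is optimal.

5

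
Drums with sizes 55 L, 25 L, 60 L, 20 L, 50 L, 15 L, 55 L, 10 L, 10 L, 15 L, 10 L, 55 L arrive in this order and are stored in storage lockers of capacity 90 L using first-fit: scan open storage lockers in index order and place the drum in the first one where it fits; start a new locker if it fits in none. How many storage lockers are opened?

5

  55 → locker 1 (new)  [load 55/90]
  25 → locker 1  [load 80/90]
  60 → locker 2 (new)  [load 60/90]
  20 → locker 2  [load 80/90]
  50 → locker 3 (new)  [load 50/90]
  15 → locker 3  [load 65/90]
  55 → locker 4 (new)  [load 55/90]
  10 → locker 1  [load 90/90]
  10 → locker 2  [load 90/90]
  15 → locker 3  [load 80/90]
  10 → locker 3  [load 90/90]
  55 → locker 5 (new)  [load 55/90]
5 storage lockers opened.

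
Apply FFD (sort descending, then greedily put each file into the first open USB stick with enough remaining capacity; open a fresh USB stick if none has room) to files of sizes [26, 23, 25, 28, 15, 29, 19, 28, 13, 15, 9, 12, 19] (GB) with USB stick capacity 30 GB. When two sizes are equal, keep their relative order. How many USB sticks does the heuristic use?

10

Sorted descending: 29, 28, 28, 26, 25, 23, 19, 19, 15, 15, 13, 12, 9.
  29 → USB stick 1 (new)  [load 29/30]
  28 → USB stick 2 (new)  [load 28/30]
  28 → USB stick 3 (new)  [load 28/30]
  26 → USB stick 4 (new)  [load 26/30]
  25 → USB stick 5 (new)  [load 25/30]
  23 → USB stick 6 (new)  [load 23/30]
  19 → USB stick 7 (new)  [load 19/30]
  19 → USB stick 8 (new)  [load 19/30]
  15 → USB stick 9 (new)  [load 15/30]
  15 → USB stick 9  [load 30/30]
  13 → USB stick 10 (new)  [load 13/30]
  12 → USB stick 10  [load 25/30]
  9 → USB stick 7  [load 28/30]
10 USB sticks opened.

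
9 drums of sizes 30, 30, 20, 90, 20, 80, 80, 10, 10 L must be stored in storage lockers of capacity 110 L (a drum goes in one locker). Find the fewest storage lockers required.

4

Total = 90 + 80 + 80 + 30 + 30 + 20 + 20 + 10 + 10 = 370 L.
Lower bound: ⌈370/110⌉ = 4 storage lockers.
A packing using 4 storage lockers:
  locker 1: 90 + 20 = 110
  locker 2: 80 + 30 = 110
  locker 3: 80 + 30 = 110
  locker 4: 20 + 10 + 10 = 40
This matches the lower bound, so 4 is optimal.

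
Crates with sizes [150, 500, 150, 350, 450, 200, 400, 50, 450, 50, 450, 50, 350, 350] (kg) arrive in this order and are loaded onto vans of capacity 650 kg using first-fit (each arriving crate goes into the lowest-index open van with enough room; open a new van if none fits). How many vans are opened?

8

  150 → van 1 (new)  [load 150/650]
  500 → van 1  [load 650/650]
  150 → van 2 (new)  [load 150/650]
  350 → van 2  [load 500/650]
  450 → van 3 (new)  [load 450/650]
  200 → van 3  [load 650/650]
  400 → van 4 (new)  [load 400/650]
  50 → van 2  [load 550/650]
  450 → van 5 (new)  [load 450/650]
  50 → van 2  [load 600/650]
  450 → van 6 (new)  [load 450/650]
  50 → van 2  [load 650/650]
  350 → van 7 (new)  [load 350/650]
  350 → van 8 (new)  [load 350/650]
8 vans opened.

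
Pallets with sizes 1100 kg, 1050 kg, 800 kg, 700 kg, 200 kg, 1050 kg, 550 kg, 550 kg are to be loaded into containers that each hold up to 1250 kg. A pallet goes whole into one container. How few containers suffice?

Total = 1100 + 1050 + 1050 + 800 + 700 + 550 + 550 + 200 = 6000 kg.
Lower bound: ⌈6000/1250⌉ = 5 containers.
A packing using 6 containers:
  container 1: 1100 = 1100
  container 2: 1050 + 200 = 1250
  container 3: 1050 = 1050
  container 4: 800 = 800
  container 5: 700 + 550 = 1250
  container 6: 550 = 550
No arrangement into 5 containers stays within capacity, so 6 is optimal.

6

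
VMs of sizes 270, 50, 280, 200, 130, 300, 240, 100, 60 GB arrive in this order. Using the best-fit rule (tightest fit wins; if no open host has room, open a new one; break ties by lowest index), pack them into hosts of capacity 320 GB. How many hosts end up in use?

6

  270 → host 1 (new)  [load 270/320]
  50 → host 1  [load 320/320]
  280 → host 2 (new)  [load 280/320]
  200 → host 3 (new)  [load 200/320]
  130 → host 4 (new)  [load 130/320]
  300 → host 5 (new)  [load 300/320]
  240 → host 6 (new)  [load 240/320]
  100 → host 3  [load 300/320]
  60 → host 6  [load 300/320]
6 hosts opened.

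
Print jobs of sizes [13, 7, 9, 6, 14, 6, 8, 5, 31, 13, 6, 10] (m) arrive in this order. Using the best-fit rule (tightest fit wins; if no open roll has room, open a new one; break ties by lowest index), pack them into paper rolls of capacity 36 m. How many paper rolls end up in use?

4

  13 → roll 1 (new)  [load 13/36]
  7 → roll 1  [load 20/36]
  9 → roll 1  [load 29/36]
  6 → roll 1  [load 35/36]
  14 → roll 2 (new)  [load 14/36]
  6 → roll 2  [load 20/36]
  8 → roll 2  [load 28/36]
  5 → roll 2  [load 33/36]
  31 → roll 3 (new)  [load 31/36]
  13 → roll 4 (new)  [load 13/36]
  6 → roll 4  [load 19/36]
  10 → roll 4  [load 29/36]
4 paper rolls opened.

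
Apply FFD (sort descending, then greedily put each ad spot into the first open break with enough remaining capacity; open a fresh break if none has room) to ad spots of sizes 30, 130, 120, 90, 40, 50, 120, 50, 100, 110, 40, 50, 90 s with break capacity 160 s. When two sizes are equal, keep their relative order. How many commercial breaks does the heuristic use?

7

Sorted descending: 130, 120, 120, 110, 100, 90, 90, 50, 50, 50, 40, 40, 30.
  130 → break 1 (new)  [load 130/160]
  120 → break 2 (new)  [load 120/160]
  120 → break 3 (new)  [load 120/160]
  110 → break 4 (new)  [load 110/160]
  100 → break 5 (new)  [load 100/160]
  90 → break 6 (new)  [load 90/160]
  90 → break 7 (new)  [load 90/160]
  50 → break 4  [load 160/160]
  50 → break 5  [load 150/160]
  50 → break 6  [load 140/160]
  40 → break 2  [load 160/160]
  40 → break 3  [load 160/160]
  30 → break 1  [load 160/160]
7 commercial breaks opened.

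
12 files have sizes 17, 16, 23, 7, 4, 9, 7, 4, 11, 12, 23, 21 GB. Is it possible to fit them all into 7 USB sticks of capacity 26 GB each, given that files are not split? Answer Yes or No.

Yes

A valid assignment using 7 USB sticks:
  USB stick 1: 23 = 23
  USB stick 2: 23 = 23
  USB stick 3: 21 + 4 = 25
  USB stick 4: 17 + 9 = 26
  USB stick 5: 16 + 7 = 23
  USB stick 6: 12 + 11 = 23
  USB stick 7: 7 + 4 = 11
Every load is within 26 GB, so 7 USB sticks suffice.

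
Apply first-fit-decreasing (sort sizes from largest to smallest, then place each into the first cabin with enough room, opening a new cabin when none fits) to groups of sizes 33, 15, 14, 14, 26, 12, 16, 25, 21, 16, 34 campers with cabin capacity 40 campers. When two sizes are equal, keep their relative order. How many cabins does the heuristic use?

7

Sorted descending: 34, 33, 26, 25, 21, 16, 16, 15, 14, 14, 12.
  34 → cabin 1 (new)  [load 34/40]
  33 → cabin 2 (new)  [load 33/40]
  26 → cabin 3 (new)  [load 26/40]
  25 → cabin 4 (new)  [load 25/40]
  21 → cabin 5 (new)  [load 21/40]
  16 → cabin 5  [load 37/40]
  16 → cabin 6 (new)  [load 16/40]
  15 → cabin 4  [load 40/40]
  14 → cabin 3  [load 40/40]
  14 → cabin 6  [load 30/40]
  12 → cabin 7 (new)  [load 12/40]
7 cabins opened.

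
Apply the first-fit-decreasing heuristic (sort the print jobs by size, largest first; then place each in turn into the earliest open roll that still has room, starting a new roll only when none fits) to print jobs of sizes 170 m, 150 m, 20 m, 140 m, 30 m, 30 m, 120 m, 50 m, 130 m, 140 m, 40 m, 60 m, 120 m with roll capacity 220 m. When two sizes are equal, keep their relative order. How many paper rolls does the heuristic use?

7

Sorted descending: 170, 150, 140, 140, 130, 120, 120, 60, 50, 40, 30, 30, 20.
  170 → roll 1 (new)  [load 170/220]
  150 → roll 2 (new)  [load 150/220]
  140 → roll 3 (new)  [load 140/220]
  140 → roll 4 (new)  [load 140/220]
  130 → roll 5 (new)  [load 130/220]
  120 → roll 6 (new)  [load 120/220]
  120 → roll 7 (new)  [load 120/220]
  60 → roll 2  [load 210/220]
  50 → roll 1  [load 220/220]
  40 → roll 3  [load 180/220]
  30 → roll 3  [load 210/220]
  30 → roll 4  [load 170/220]
  20 → roll 4  [load 190/220]
7 paper rolls opened.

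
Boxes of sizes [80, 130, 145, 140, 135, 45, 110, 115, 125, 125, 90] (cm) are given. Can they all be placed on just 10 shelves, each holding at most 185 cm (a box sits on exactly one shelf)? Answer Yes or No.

Yes

A valid assignment using 9 shelves:
  shelf 1: 145 = 145
  shelf 2: 140 + 45 = 185
  shelf 3: 135 = 135
  shelf 4: 130 = 130
  shelf 5: 125 = 125
  shelf 6: 125 = 125
  shelf 7: 115 = 115
  shelf 8: 110 = 110
  shelf 9: 90 + 80 = 170
That uses only 9 ≤ 10, so 10 shelves are enough.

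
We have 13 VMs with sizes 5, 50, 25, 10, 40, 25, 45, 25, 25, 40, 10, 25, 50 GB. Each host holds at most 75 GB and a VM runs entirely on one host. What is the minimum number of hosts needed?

Total = 50 + 50 + 45 + 40 + 40 + 25 + 25 + 25 + 25 + 25 + 10 + 10 + 5 = 375 GB.
Lower bound: ⌈375/75⌉ = 5 hosts.
A packing using 5 hosts:
  host 1: 50 + 25 = 75
  host 2: 50 + 25 = 75
  host 3: 45 + 25 + 5 = 75
  host 4: 40 + 25 + 10 = 75
  host 5: 40 + 25 + 10 = 75
This matches the lower bound, so 5 is optimal.

5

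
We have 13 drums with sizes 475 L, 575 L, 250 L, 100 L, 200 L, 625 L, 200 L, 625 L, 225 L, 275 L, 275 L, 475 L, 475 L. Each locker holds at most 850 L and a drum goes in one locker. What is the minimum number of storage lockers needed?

6

Total = 625 + 625 + 575 + 475 + 475 + 475 + 275 + 275 + 250 + 225 + 200 + 200 + 100 = 4775 L.
Lower bound: ⌈4775/850⌉ = 6 storage lockers.
A packing using 6 storage lockers:
  locker 1: 625 + 225 = 850
  locker 2: 625 + 200 = 825
  locker 3: 575 + 275 = 850
  locker 4: 475 + 275 + 100 = 850
  locker 5: 475 + 250 = 725
  locker 6: 475 + 200 = 675
This matches the lower bound, so 6 is optimal.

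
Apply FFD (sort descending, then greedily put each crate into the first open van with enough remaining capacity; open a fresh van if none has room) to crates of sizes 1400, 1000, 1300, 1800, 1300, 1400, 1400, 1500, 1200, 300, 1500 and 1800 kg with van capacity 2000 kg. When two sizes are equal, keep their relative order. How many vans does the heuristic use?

11

Sorted descending: 1800, 1800, 1500, 1500, 1400, 1400, 1400, 1300, 1300, 1200, 1000, 300.
  1800 → van 1 (new)  [load 1800/2000]
  1800 → van 2 (new)  [load 1800/2000]
  1500 → van 3 (new)  [load 1500/2000]
  1500 → van 4 (new)  [load 1500/2000]
  1400 → van 5 (new)  [load 1400/2000]
  1400 → van 6 (new)  [load 1400/2000]
  1400 → van 7 (new)  [load 1400/2000]
  1300 → van 8 (new)  [load 1300/2000]
  1300 → van 9 (new)  [load 1300/2000]
  1200 → van 10 (new)  [load 1200/2000]
  1000 → van 11 (new)  [load 1000/2000]
  300 → van 3  [load 1800/2000]
11 vans opened.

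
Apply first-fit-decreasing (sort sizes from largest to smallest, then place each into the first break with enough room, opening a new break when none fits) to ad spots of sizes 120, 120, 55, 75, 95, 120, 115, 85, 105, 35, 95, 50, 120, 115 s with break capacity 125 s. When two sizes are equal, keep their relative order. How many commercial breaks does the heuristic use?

12

Sorted descending: 120, 120, 120, 120, 115, 115, 105, 95, 95, 85, 75, 55, 50, 35.
  120 → break 1 (new)  [load 120/125]
  120 → break 2 (new)  [load 120/125]
  120 → break 3 (new)  [load 120/125]
  120 → break 4 (new)  [load 120/125]
  115 → break 5 (new)  [load 115/125]
  115 → break 6 (new)  [load 115/125]
  105 → break 7 (new)  [load 105/125]
  95 → break 8 (new)  [load 95/125]
  95 → break 9 (new)  [load 95/125]
  85 → break 10 (new)  [load 85/125]
  75 → break 11 (new)  [load 75/125]
  55 → break 12 (new)  [load 55/125]
  50 → break 11  [load 125/125]
  35 → break 10  [load 120/125]
12 commercial breaks opened.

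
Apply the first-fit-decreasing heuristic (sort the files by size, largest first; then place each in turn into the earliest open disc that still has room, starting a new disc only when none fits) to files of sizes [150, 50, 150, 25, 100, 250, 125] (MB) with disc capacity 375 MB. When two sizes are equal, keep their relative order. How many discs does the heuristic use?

Sorted descending: 250, 150, 150, 125, 100, 50, 25.
  250 → disc 1 (new)  [load 250/375]
  150 → disc 2 (new)  [load 150/375]
  150 → disc 2  [load 300/375]
  125 → disc 1  [load 375/375]
  100 → disc 3 (new)  [load 100/375]
  50 → disc 2  [load 350/375]
  25 → disc 2  [load 375/375]
3 discs opened.

3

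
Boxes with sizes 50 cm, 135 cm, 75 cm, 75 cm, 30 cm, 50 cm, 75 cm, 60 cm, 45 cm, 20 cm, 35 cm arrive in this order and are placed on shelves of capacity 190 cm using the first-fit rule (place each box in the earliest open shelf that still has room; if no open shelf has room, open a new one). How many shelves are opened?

  50 → shelf 1 (new)  [load 50/190]
  135 → shelf 1  [load 185/190]
  75 → shelf 2 (new)  [load 75/190]
  75 → shelf 2  [load 150/190]
  30 → shelf 2  [load 180/190]
  50 → shelf 3 (new)  [load 50/190]
  75 → shelf 3  [load 125/190]
  60 → shelf 3  [load 185/190]
  45 → shelf 4 (new)  [load 45/190]
  20 → shelf 4  [load 65/190]
  35 → shelf 4  [load 100/190]
4 shelves opened.

4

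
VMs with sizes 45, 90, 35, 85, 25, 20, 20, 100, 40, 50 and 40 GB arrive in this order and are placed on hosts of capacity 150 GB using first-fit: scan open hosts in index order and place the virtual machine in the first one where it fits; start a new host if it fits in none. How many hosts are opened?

4

  45 → host 1 (new)  [load 45/150]
  90 → host 1  [load 135/150]
  35 → host 2 (new)  [load 35/150]
  85 → host 2  [load 120/150]
  25 → host 2  [load 145/150]
  20 → host 3 (new)  [load 20/150]
  20 → host 3  [load 40/150]
  100 → host 3  [load 140/150]
  40 → host 4 (new)  [load 40/150]
  50 → host 4  [load 90/150]
  40 → host 4  [load 130/150]
4 hosts opened.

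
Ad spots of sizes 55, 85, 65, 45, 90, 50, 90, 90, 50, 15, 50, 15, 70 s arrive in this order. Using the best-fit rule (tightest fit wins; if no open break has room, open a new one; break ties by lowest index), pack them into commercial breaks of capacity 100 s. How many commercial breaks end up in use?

  55 → break 1 (new)  [load 55/100]
  85 → break 2 (new)  [load 85/100]
  65 → break 3 (new)  [load 65/100]
  45 → break 1  [load 100/100]
  90 → break 4 (new)  [load 90/100]
  50 → break 5 (new)  [load 50/100]
  90 → break 6 (new)  [load 90/100]
  90 → break 7 (new)  [load 90/100]
  50 → break 5  [load 100/100]
  15 → break 2  [load 100/100]
  50 → break 8 (new)  [load 50/100]
  15 → break 3  [load 80/100]
  70 → break 9 (new)  [load 70/100]
9 commercial breaks opened.

9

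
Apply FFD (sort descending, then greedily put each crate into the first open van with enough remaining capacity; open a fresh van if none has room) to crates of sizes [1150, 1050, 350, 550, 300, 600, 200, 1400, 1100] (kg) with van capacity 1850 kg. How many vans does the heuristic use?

Sorted descending: 1400, 1150, 1100, 1050, 600, 550, 350, 300, 200.
  1400 → van 1 (new)  [load 1400/1850]
  1150 → van 2 (new)  [load 1150/1850]
  1100 → van 3 (new)  [load 1100/1850]
  1050 → van 4 (new)  [load 1050/1850]
  600 → van 2  [load 1750/1850]
  550 → van 3  [load 1650/1850]
  350 → van 1  [load 1750/1850]
  300 → van 4  [load 1350/1850]
  200 → van 3  [load 1850/1850]
4 vans opened.

4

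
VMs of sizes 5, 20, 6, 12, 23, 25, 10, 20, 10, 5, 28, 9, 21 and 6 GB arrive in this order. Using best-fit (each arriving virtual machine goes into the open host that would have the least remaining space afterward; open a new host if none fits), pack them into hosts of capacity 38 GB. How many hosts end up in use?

  5 → host 1 (new)  [load 5/38]
  20 → host 1  [load 25/38]
  6 → host 1  [load 31/38]
  12 → host 2 (new)  [load 12/38]
  23 → host 2  [load 35/38]
  25 → host 3 (new)  [load 25/38]
  10 → host 3  [load 35/38]
  20 → host 4 (new)  [load 20/38]
  10 → host 4  [load 30/38]
  5 → host 1  [load 36/38]
  28 → host 5 (new)  [load 28/38]
  9 → host 5  [load 37/38]
  21 → host 6 (new)  [load 21/38]
  6 → host 4  [load 36/38]
6 hosts opened.

6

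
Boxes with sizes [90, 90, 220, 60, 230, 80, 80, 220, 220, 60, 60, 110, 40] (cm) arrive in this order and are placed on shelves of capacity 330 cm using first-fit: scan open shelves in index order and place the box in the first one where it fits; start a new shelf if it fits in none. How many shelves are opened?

5

  90 → shelf 1 (new)  [load 90/330]
  90 → shelf 1  [load 180/330]
  220 → shelf 2 (new)  [load 220/330]
  60 → shelf 1  [load 240/330]
  230 → shelf 3 (new)  [load 230/330]
  80 → shelf 1  [load 320/330]
  80 → shelf 2  [load 300/330]
  220 → shelf 4 (new)  [load 220/330]
  220 → shelf 5 (new)  [load 220/330]
  60 → shelf 3  [load 290/330]
  60 → shelf 4  [load 280/330]
  110 → shelf 5  [load 330/330]
  40 → shelf 3  [load 330/330]
5 shelves opened.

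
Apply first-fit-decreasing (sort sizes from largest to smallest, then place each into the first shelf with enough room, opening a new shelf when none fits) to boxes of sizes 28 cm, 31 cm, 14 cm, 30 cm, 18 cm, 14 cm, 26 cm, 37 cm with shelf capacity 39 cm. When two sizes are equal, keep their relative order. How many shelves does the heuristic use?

7

Sorted descending: 37, 31, 30, 28, 26, 18, 14, 14.
  37 → shelf 1 (new)  [load 37/39]
  31 → shelf 2 (new)  [load 31/39]
  30 → shelf 3 (new)  [load 30/39]
  28 → shelf 4 (new)  [load 28/39]
  26 → shelf 5 (new)  [load 26/39]
  18 → shelf 6 (new)  [load 18/39]
  14 → shelf 6  [load 32/39]
  14 → shelf 7 (new)  [load 14/39]
7 shelves opened.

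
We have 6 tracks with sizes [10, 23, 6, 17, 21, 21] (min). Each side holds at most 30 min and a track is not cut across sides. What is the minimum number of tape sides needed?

4

Total = 23 + 21 + 21 + 17 + 10 + 6 = 98 min.
Lower bound: ⌈98/30⌉ = 4 tape sides.
A packing using 4 tape sides:
  side 1: 23 + 6 = 29
  side 2: 21 = 21
  side 3: 21 = 21
  side 4: 17 + 10 = 27
This matches the lower bound, so 4 is optimal.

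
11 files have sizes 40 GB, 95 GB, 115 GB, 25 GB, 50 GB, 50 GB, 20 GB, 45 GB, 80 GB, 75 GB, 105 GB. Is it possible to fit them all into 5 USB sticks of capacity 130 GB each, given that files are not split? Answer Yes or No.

Total = 700 GB; ⌈700/130⌉ = 6.
At least 6 USB sticks are required, but only 5 are allowed.

No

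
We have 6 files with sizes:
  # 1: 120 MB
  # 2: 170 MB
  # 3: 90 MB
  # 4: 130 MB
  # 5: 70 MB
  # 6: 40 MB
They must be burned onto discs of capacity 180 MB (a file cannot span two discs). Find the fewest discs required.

Total = 170 + 130 + 120 + 90 + 70 + 40 = 620 MB.
Lower bound: ⌈620/180⌉ = 4 discs.
A packing using 4 discs:
  disc 1: 170 = 170
  disc 2: 130 + 40 = 170
  disc 3: 120 = 120
  disc 4: 90 + 70 = 160
This matches the lower bound, so 4 is optimal.

4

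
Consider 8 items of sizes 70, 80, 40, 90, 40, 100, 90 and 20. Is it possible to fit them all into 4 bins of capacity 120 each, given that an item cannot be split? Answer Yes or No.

Total = 530; ⌈530/120⌉ = 5.
At least 5 bins are required, but only 4 are allowed.

No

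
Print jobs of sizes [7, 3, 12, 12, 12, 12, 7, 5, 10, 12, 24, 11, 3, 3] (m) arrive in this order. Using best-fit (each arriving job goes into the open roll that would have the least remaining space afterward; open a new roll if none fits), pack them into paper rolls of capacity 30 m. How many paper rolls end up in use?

5

  7 → roll 1 (new)  [load 7/30]
  3 → roll 1  [load 10/30]
  12 → roll 1  [load 22/30]
  12 → roll 2 (new)  [load 12/30]
  12 → roll 2  [load 24/30]
  12 → roll 3 (new)  [load 12/30]
  7 → roll 1  [load 29/30]
  5 → roll 2  [load 29/30]
  10 → roll 3  [load 22/30]
  12 → roll 4 (new)  [load 12/30]
  24 → roll 5 (new)  [load 24/30]
  11 → roll 4  [load 23/30]
  3 → roll 5  [load 27/30]
  3 → roll 5  [load 30/30]
5 paper rolls opened.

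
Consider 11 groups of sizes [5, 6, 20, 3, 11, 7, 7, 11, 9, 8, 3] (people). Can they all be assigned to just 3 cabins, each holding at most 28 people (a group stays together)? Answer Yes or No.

Total = 90 people; ⌈90/28⌉ = 4.
At least 4 cabins are required, but only 3 are allowed.

No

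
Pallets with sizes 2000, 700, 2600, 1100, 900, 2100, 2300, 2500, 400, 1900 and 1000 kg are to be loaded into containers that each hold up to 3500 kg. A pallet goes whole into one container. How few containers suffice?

Total = 2600 + 2500 + 2300 + 2100 + 2000 + 1900 + 1100 + 1000 + 900 + 700 + 400 = 17500 kg.
Lower bound: ⌈17500/3500⌉ = 5 containers.
Also, 6 pallets each exceed 1750 kg, and no two of those can share a container, so at least 6 containers are needed.
A packing using 6 containers:
  container 1: 2600 + 900 = 3500
  container 2: 2500 + 1000 = 3500
  container 3: 2300 + 1100 = 3400
  container 4: 2100 + 700 + 400 = 3200
  container 5: 2000 = 2000
  container 6: 1900 = 1900
This matches the lower bound, so 6 is optimal.

6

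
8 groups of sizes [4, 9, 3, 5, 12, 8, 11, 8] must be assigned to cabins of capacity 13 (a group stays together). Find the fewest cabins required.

Total = 12 + 11 + 9 + 8 + 8 + 5 + 4 + 3 = 60.
Lower bound: ⌈60/13⌉ = 5 cabins.
A packing using 5 cabins:
  cabin 1: 12 = 12
  cabin 2: 11 = 11
  cabin 3: 9 + 4 = 13
  cabin 4: 8 + 5 = 13
  cabin 5: 8 + 3 = 11
This matches the lower bound, so 5 is optimal.

5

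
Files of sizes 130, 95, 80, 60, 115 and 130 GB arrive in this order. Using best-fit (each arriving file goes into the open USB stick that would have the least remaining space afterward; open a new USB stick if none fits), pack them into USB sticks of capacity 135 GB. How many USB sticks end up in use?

6

  130 → USB stick 1 (new)  [load 130/135]
  95 → USB stick 2 (new)  [load 95/135]
  80 → USB stick 3 (new)  [load 80/135]
  60 → USB stick 4 (new)  [load 60/135]
  115 → USB stick 5 (new)  [load 115/135]
  130 → USB stick 6 (new)  [load 130/135]
6 USB sticks opened.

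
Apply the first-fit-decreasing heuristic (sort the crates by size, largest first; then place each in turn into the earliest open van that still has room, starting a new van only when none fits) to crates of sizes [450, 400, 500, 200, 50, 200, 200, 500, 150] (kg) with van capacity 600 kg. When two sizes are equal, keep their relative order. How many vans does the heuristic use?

5

Sorted descending: 500, 500, 450, 400, 200, 200, 200, 150, 50.
  500 → van 1 (new)  [load 500/600]
  500 → van 2 (new)  [load 500/600]
  450 → van 3 (new)  [load 450/600]
  400 → van 4 (new)  [load 400/600]
  200 → van 4  [load 600/600]
  200 → van 5 (new)  [load 200/600]
  200 → van 5  [load 400/600]
  150 → van 3  [load 600/600]
  50 → van 1  [load 550/600]
5 vans opened.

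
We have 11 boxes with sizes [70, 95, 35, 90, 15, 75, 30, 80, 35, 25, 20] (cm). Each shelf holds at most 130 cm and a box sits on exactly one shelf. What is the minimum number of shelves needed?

5

Total = 95 + 90 + 80 + 75 + 70 + 35 + 35 + 30 + 25 + 20 + 15 = 570 cm.
Lower bound: ⌈570/130⌉ = 5 shelves.
A packing using 5 shelves:
  shelf 1: 95 + 35 = 130
  shelf 2: 90 + 35 = 125
  shelf 3: 80 + 30 + 20 = 130
  shelf 4: 75 + 25 + 15 = 115
  shelf 5: 70 = 70
This matches the lower bound, so 5 is optimal.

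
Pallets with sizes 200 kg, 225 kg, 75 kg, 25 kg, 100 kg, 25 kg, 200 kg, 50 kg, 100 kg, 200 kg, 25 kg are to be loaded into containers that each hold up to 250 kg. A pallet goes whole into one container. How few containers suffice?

Total = 225 + 200 + 200 + 200 + 100 + 100 + 75 + 50 + 25 + 25 + 25 = 1225 kg.
Lower bound: ⌈1225/250⌉ = 5 containers.
A packing using 6 containers:
  container 1: 225 + 25 = 250
  container 2: 200 + 50 = 250
  container 3: 200 + 25 + 25 = 250
  container 4: 200 = 200
  container 5: 100 + 100 = 200
  container 6: 75 = 75
No arrangement into 5 containers stays within capacity, so 6 is optimal.

6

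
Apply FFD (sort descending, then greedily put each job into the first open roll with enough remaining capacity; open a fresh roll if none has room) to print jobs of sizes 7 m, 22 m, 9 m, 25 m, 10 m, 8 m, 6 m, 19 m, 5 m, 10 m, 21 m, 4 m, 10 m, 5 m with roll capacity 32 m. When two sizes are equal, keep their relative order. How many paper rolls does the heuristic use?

6

Sorted descending: 25, 22, 21, 19, 10, 10, 10, 9, 8, 7, 6, 5, 5, 4.
  25 → roll 1 (new)  [load 25/32]
  22 → roll 2 (new)  [load 22/32]
  21 → roll 3 (new)  [load 21/32]
  19 → roll 4 (new)  [load 19/32]
  10 → roll 2  [load 32/32]
  10 → roll 3  [load 31/32]
  10 → roll 4  [load 29/32]
  9 → roll 5 (new)  [load 9/32]
  8 → roll 5  [load 17/32]
  7 → roll 1  [load 32/32]
  6 → roll 5  [load 23/32]
  5 → roll 5  [load 28/32]
  5 → roll 6 (new)  [load 5/32]
  4 → roll 5  [load 32/32]
6 paper rolls opened.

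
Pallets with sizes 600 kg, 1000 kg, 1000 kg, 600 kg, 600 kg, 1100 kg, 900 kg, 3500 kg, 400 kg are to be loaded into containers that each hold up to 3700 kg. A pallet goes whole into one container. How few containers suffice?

Total = 3500 + 1100 + 1000 + 1000 + 900 + 600 + 600 + 600 + 400 = 9700 kg.
Lower bound: ⌈9700/3700⌉ = 3 containers.
A packing using 3 containers:
  container 1: 3500 = 3500
  container 2: 1100 + 1000 + 1000 + 600 = 3700
  container 3: 900 + 600 + 600 + 400 = 2500
This matches the lower bound, so 3 is optimal.

3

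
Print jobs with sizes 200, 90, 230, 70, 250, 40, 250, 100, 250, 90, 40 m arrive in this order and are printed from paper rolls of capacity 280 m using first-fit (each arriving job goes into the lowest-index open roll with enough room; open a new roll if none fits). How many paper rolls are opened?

  200 → roll 1 (new)  [load 200/280]
  90 → roll 2 (new)  [load 90/280]
  230 → roll 3 (new)  [load 230/280]
  70 → roll 1  [load 270/280]
  250 → roll 4 (new)  [load 250/280]
  40 → roll 2  [load 130/280]
  250 → roll 5 (new)  [load 250/280]
  100 → roll 2  [load 230/280]
  250 → roll 6 (new)  [load 250/280]
  90 → roll 7 (new)  [load 90/280]
  40 → roll 2  [load 270/280]
7 paper rolls opened.

7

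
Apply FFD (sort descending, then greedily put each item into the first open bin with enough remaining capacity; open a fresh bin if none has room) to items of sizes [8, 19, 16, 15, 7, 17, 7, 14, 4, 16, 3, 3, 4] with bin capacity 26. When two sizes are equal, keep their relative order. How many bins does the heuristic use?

Sorted descending: 19, 17, 16, 16, 15, 14, 8, 7, 7, 4, 4, 3, 3.
  19 → bin 1 (new)  [load 19/26]
  17 → bin 2 (new)  [load 17/26]
  16 → bin 3 (new)  [load 16/26]
  16 → bin 4 (new)  [load 16/26]
  15 → bin 5 (new)  [load 15/26]
  14 → bin 6 (new)  [load 14/26]
  8 → bin 2  [load 25/26]
  7 → bin 1  [load 26/26]
  7 → bin 3  [load 23/26]
  4 → bin 4  [load 20/26]
  4 → bin 4  [load 24/26]
  3 → bin 3  [load 26/26]
  3 → bin 5  [load 18/26]
6 bins opened.

6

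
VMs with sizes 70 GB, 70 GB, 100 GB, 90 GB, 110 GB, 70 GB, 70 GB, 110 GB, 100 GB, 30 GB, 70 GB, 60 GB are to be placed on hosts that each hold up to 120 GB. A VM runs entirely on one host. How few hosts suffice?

Total = 110 + 110 + 100 + 100 + 90 + 70 + 70 + 70 + 70 + 70 + 60 + 30 = 950 GB.
Lower bound: ⌈950/120⌉ = 8 hosts.
Also, 10 VMs each exceed 60 GB, and no two of those can share a host, so at least 10 hosts are needed.
A packing using 11 hosts:
  host 1: 110 = 110
  host 2: 110 = 110
  host 3: 100 = 100
  host 4: 100 = 100
  host 5: 90 + 30 = 120
  host 6: 70 = 70
  host 7: 70 = 70
  host 8: 70 = 70
  host 9: 70 = 70
  host 10: 70 = 70
  host 11: 60 = 60
No arrangement into 10 hosts stays within capacity, so 11 is optimal.

11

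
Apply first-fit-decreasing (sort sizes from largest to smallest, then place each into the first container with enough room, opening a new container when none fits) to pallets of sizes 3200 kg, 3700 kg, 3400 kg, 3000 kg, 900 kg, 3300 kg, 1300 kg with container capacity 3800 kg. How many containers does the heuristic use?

Sorted descending: 3700, 3400, 3300, 3200, 3000, 1300, 900.
  3700 → container 1 (new)  [load 3700/3800]
  3400 → container 2 (new)  [load 3400/3800]
  3300 → container 3 (new)  [load 3300/3800]
  3200 → container 4 (new)  [load 3200/3800]
  3000 → container 5 (new)  [load 3000/3800]
  1300 → container 6 (new)  [load 1300/3800]
  900 → container 6  [load 2200/3800]
6 containers opened.

6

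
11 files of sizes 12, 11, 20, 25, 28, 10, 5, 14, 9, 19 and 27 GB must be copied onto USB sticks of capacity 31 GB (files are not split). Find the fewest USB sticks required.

Total = 28 + 27 + 25 + 20 + 19 + 14 + 12 + 11 + 10 + 9 + 5 = 180 GB.
Lower bound: ⌈180/31⌉ = 6 USB sticks.
A packing using 7 USB sticks:
  USB stick 1: 28 = 28
  USB stick 2: 27 = 27
  USB stick 3: 25 + 5 = 30
  USB stick 4: 20 + 11 = 31
  USB stick 5: 19 + 12 = 31
  USB stick 6: 14 + 10 = 24
  USB stick 7: 9 = 9
No arrangement into 6 USB sticks stays within capacity, so 7 is optimal.

7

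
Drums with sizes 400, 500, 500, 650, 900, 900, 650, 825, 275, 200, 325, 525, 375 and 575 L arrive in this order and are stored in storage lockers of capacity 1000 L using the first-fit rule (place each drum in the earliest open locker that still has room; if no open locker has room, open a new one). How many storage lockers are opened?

  400 → locker 1 (new)  [load 400/1000]
  500 → locker 1  [load 900/1000]
  500 → locker 2 (new)  [load 500/1000]
  650 → locker 3 (new)  [load 650/1000]
  900 → locker 4 (new)  [load 900/1000]
  900 → locker 5 (new)  [load 900/1000]
  650 → locker 6 (new)  [load 650/1000]
  825 → locker 7 (new)  [load 825/1000]
  275 → locker 2  [load 775/1000]
  200 → locker 2  [load 975/1000]
  325 → locker 3  [load 975/1000]
  525 → locker 8 (new)  [load 525/1000]
  375 → locker 8  [load 900/1000]
  575 → locker 9 (new)  [load 575/1000]
9 storage lockers opened.

9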